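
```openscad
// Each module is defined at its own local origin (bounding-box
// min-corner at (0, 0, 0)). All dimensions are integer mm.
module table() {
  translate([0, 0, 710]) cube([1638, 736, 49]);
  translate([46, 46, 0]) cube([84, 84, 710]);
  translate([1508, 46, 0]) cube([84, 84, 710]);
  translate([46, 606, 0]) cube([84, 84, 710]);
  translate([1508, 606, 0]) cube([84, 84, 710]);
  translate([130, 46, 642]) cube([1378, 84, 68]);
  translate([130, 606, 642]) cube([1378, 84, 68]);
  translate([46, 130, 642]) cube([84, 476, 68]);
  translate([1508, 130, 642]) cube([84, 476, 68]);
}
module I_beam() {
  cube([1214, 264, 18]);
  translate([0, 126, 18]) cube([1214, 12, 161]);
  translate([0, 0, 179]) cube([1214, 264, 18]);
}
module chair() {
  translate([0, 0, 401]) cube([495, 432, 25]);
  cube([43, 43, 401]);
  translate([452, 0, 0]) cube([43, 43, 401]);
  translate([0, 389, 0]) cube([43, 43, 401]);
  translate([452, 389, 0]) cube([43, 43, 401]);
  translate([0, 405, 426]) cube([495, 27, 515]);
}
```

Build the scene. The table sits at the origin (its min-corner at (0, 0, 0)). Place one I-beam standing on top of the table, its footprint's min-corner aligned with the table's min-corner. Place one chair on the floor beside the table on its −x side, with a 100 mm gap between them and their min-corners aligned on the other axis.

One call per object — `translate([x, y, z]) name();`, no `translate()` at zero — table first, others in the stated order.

table();
translate([0, 0, 759]) I_beam();
translate([-595, 0, 0]) chair();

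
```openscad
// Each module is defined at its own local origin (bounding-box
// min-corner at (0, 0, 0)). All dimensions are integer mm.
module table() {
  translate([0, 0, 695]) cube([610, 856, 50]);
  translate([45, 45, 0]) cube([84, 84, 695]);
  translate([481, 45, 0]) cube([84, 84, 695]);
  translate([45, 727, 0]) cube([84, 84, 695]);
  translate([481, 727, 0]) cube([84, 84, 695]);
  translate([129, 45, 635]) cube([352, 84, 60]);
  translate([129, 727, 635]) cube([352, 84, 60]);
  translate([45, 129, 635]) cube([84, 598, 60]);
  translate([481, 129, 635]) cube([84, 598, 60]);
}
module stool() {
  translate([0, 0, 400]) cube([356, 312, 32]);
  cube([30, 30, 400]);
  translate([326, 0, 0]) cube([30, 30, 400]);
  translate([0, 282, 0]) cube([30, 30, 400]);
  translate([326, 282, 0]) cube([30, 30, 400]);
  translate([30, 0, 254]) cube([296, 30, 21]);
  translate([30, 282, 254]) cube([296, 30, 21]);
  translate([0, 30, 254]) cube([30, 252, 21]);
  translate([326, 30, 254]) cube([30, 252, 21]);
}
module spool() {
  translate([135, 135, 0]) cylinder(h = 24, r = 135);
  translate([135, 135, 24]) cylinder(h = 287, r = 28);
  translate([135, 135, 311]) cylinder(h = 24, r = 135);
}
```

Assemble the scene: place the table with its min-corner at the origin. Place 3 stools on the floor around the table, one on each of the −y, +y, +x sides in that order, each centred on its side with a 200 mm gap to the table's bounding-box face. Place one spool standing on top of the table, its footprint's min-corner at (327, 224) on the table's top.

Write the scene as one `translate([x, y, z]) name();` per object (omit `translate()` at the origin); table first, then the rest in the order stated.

table();
translate([127, -512, 0]) stool();
translate([127, 1056, 0]) stool();
translate([810, 272, 0]) stool();
translate([327, 224, 745]) spool();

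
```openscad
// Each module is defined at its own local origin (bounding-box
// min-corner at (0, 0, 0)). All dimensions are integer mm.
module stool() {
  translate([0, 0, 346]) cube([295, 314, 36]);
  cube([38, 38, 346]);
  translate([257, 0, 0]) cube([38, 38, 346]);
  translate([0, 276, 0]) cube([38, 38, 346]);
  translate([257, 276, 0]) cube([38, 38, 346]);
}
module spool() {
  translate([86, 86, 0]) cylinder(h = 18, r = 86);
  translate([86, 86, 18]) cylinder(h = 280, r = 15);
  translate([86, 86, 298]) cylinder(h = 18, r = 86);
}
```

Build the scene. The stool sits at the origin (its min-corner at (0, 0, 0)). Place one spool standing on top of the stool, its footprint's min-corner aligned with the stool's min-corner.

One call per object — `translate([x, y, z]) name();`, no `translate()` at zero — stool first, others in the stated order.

stool();
translate([0, 0, 382]) spool();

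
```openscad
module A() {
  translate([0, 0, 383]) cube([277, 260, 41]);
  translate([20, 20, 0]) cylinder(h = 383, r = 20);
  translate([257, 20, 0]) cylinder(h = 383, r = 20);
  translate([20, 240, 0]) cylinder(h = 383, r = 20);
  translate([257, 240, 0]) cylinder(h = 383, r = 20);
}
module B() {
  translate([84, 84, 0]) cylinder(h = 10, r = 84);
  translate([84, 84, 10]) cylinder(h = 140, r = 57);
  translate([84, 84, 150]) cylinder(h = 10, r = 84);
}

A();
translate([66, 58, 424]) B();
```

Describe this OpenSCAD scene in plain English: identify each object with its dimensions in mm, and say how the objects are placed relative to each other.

A is a four-legged stool. The seat is a 277×260×41 mm slab whose top surface is at z = 424 mm; four round legs, each 40 mm in diameter, run from the floor (z = 0) to the underside of the seat, each leg's axis is inset half a diameter from the nearest pair of seat edges (so the leg's bounding box is flush with the corner).

B is a spool: two coaxial disc flanges of radius 84 mm and thickness 10 mm, joined by a core cylinder of radius 57 mm and height 140 mm. The lower flange rests on z = 0 and the three cylinders share a vertical axis.

The spool is on top of the stool.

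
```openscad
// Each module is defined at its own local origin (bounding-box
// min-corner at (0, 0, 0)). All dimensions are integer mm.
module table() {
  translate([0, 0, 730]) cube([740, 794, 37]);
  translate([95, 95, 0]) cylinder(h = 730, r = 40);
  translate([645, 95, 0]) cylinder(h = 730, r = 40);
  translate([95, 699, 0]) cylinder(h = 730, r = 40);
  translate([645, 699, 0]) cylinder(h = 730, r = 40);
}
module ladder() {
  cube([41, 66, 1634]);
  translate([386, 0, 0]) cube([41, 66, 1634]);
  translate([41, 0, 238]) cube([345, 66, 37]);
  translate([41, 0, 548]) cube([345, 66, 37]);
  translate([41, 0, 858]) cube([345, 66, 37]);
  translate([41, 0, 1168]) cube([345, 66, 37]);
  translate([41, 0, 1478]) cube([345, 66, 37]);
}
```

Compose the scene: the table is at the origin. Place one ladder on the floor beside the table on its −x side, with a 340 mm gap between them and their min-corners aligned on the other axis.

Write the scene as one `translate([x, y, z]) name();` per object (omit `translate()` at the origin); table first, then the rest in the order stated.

table();
translate([-767, 0, 0]) ladder();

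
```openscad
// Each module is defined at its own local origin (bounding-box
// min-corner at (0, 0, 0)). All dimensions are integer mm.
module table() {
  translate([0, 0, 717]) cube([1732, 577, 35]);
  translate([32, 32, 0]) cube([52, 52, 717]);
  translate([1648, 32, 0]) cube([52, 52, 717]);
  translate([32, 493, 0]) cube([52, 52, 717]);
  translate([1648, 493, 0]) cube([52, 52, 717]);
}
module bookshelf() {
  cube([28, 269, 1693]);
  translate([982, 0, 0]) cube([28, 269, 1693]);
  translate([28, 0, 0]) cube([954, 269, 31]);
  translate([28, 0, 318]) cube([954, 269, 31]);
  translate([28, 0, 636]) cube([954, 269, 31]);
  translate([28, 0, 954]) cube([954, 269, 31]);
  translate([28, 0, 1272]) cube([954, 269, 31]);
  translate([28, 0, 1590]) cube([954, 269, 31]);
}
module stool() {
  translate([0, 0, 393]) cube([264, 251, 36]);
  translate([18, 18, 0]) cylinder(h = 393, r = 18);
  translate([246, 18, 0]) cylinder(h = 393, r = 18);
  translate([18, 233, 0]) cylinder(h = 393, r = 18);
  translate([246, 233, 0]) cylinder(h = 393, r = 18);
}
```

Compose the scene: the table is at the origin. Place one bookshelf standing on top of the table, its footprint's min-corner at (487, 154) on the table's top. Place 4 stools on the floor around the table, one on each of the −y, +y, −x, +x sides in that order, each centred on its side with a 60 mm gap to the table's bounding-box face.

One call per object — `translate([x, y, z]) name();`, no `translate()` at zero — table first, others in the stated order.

table();
translate([487, 154, 752]) bookshelf();
translate([734, -311, 0]) stool();
translate([734, 637, 0]) stool();
translate([-324, 163, 0]) stool();
translate([1792, 163, 0]) stool();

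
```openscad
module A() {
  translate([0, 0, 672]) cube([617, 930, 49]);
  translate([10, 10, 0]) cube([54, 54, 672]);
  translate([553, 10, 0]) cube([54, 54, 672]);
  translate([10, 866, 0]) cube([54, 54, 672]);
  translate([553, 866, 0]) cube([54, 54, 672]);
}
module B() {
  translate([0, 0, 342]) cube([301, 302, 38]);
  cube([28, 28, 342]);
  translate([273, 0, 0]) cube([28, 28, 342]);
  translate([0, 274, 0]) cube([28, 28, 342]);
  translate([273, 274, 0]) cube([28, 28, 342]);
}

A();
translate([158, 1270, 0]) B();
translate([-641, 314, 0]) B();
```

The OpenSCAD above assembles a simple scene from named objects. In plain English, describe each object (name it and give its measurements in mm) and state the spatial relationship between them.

A is a rectangular dining table. The top is 617×930×49 mm with its upper surface at z = 721 mm. It stands on four 54×54 mm square legs, each inset 10 mm from the nearest pair of top edges, running from the floor to the underside of the top.

B is a four-legged stool. The seat is a 301×302×38 mm slab whose top surface is at z = 380 mm; four square legs, each 28×28 mm in cross-section, run from the floor (z = 0) to the underside of the seat, each flush with a corner of the seat.

Two stools sit around the table at the +y, −x sides.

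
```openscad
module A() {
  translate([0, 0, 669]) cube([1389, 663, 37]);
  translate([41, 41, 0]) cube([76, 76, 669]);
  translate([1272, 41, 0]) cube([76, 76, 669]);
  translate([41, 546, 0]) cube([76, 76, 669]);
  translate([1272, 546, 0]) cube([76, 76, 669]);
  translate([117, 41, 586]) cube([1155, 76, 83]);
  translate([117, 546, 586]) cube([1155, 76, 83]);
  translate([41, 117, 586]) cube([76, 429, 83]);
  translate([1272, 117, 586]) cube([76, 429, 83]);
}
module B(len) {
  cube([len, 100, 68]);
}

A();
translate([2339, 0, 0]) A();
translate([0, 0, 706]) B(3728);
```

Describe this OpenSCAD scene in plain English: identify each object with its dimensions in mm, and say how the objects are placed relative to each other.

A is a table with a 1389×663 mm rectangular top, 37 mm thick, top surface at z = 706 mm, supported by four 76×76 mm square legs, each inset 41 mm from the nearest pair of top edges, running from the floor. Four apron rails, 76 mm thick and 83 mm tall, run between adjacent legs with their top edges flush with the underside of the top and their outer faces flush with the legs' outer faces.

B is a rectangular beam 3728 mm long (x), 100 mm deep (y), 68 mm thick (z).

The beam spans the tops of two tables placed 950 mm apart, resting at z = 706 mm.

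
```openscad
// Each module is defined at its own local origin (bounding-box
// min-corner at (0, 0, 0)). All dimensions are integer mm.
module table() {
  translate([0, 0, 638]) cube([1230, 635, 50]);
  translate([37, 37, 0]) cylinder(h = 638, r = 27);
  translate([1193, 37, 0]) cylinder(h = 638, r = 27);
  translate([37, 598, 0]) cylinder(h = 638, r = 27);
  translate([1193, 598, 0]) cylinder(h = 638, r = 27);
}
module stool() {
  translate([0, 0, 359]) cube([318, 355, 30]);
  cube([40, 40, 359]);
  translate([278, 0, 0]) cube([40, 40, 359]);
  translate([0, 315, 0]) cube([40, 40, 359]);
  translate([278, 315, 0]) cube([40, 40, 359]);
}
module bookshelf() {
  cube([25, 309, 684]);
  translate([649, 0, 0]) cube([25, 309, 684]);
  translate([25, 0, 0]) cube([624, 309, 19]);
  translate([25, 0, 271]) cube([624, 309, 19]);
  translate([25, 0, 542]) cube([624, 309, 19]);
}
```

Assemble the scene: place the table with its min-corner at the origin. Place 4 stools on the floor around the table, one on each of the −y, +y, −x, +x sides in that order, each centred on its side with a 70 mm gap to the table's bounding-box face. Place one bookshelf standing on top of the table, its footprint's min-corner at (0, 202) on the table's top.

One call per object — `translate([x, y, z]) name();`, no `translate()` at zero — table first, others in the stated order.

table();
translate([456, -425, 0]) stool();
translate([456, 705, 0]) stool();
translate([-388, 140, 0]) stool();
translate([1300, 140, 0]) stool();
translate([0, 202, 688]) bookshelf();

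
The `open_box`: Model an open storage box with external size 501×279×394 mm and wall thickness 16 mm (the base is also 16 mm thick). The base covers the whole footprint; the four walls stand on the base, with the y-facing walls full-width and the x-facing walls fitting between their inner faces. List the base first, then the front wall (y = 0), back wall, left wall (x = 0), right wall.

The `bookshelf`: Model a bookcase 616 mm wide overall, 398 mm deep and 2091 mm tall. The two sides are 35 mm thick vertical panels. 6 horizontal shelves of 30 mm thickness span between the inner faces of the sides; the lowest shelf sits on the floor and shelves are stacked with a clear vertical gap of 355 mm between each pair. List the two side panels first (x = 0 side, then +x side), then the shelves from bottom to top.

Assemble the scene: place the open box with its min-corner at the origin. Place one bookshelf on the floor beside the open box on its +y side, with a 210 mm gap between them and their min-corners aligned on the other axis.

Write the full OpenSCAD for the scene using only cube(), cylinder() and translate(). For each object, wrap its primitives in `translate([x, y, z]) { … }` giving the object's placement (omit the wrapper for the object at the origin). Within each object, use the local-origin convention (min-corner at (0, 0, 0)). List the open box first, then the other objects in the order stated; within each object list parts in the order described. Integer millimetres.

cube([501, 279, 16]);
translate([0, 0, 16]) cube([501, 16, 378]);
translate([0, 263, 16]) cube([501, 16, 378]);
translate([0, 16, 16]) cube([16, 247, 378]);
translate([485, 16, 16]) cube([16, 247, 378]);
translate([0, 489, 0]) {
  cube([35, 398, 2091]);
  translate([581, 0, 0]) cube([35, 398, 2091]);
  translate([35, 0, 0]) cube([546, 398, 30]);
  translate([35, 0, 385]) cube([546, 398, 30]);
  translate([35, 0, 770]) cube([546, 398, 30]);
  translate([35, 0, 1155]) cube([546, 398, 30]);
  translate([35, 0, 1540]) cube([546, 398, 30]);
  translate([35, 0, 1925]) cube([546, 398, 30]);
}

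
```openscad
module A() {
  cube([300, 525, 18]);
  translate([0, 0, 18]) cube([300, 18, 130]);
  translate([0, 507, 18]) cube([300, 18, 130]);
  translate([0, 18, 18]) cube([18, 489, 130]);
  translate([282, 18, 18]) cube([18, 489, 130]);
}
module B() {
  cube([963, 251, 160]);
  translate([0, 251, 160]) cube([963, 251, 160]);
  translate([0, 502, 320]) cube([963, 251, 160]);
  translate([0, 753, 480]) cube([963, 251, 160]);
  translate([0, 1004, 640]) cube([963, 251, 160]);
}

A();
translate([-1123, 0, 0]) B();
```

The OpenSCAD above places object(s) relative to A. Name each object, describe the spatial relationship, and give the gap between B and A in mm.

A is an open box. B is a staircase. The staircase is on the floor beside the open box on its −x side. The gap between the staircase and the open box is 160 mm.

The staircase's nearest face is 160 mm from the open box's −x face.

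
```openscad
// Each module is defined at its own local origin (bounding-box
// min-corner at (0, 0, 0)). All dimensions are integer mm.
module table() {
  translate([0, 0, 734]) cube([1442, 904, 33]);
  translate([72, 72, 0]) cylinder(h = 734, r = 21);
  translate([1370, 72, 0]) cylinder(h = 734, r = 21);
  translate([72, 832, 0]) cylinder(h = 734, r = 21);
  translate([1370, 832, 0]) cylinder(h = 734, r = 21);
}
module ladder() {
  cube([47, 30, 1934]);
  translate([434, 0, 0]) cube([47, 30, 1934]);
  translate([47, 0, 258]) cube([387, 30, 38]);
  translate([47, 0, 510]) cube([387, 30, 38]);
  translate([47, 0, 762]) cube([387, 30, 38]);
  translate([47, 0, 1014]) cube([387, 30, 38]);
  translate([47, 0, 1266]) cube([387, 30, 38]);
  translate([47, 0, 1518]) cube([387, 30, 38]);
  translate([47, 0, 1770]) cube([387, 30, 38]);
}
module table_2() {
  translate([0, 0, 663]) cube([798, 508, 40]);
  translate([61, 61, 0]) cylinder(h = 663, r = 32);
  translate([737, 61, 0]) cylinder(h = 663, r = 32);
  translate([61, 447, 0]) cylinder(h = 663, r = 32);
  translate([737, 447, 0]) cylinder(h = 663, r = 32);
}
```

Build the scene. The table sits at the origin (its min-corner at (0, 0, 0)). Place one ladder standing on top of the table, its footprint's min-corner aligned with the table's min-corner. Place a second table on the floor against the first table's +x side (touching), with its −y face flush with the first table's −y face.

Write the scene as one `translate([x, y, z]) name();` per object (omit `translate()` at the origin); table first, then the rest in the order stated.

table();
translate([0, 0, 767]) ladder();
translate([1442, 0, 0]) table_2();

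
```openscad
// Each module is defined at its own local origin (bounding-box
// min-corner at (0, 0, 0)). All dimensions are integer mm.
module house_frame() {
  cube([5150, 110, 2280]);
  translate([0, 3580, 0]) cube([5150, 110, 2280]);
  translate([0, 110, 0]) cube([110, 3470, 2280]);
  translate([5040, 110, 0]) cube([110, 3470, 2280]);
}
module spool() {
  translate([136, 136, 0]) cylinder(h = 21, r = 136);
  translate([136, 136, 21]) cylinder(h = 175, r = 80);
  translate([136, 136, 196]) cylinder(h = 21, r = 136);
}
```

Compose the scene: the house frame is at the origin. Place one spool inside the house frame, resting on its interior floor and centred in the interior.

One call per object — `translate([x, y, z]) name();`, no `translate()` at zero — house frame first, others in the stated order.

house_frame();
translate([2439, 1709, 0]) spool();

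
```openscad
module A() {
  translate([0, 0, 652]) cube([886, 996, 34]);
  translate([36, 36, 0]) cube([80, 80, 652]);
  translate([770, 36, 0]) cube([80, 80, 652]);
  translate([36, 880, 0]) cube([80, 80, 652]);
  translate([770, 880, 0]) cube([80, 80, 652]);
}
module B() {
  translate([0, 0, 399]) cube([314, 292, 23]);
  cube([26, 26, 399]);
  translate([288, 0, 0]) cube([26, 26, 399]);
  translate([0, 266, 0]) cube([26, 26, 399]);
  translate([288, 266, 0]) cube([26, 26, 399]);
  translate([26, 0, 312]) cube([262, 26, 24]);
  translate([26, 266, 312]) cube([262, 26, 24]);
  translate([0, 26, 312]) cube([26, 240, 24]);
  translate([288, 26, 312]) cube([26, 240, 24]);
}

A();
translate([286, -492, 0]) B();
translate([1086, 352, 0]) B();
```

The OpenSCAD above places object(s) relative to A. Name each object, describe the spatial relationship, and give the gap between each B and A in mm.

A is a table. B is a stool. Two stools sit around the table at the −y, +x sides. The gap between each stool and the table is 200 mm.

Each stool's nearest face is 200 mm from the table's bounding box.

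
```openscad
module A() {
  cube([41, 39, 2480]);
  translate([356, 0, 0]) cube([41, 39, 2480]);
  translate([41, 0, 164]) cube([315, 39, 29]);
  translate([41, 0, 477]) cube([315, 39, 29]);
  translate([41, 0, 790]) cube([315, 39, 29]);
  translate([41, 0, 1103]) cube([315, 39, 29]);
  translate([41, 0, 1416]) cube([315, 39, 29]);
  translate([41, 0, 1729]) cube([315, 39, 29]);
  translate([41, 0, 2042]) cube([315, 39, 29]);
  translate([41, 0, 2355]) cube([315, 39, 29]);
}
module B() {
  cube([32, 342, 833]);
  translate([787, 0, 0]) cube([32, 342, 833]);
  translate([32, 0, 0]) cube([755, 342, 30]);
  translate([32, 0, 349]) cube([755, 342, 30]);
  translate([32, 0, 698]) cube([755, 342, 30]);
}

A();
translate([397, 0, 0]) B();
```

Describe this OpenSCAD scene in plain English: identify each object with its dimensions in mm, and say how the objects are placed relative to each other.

A is a straight ladder. Two 41×39 mm vertical rails, 2480 mm tall, stand 397 mm apart (outside-to-outside) with their front faces coplanar on the −y side. 8 rungs, each 39 mm deep and 29 mm tall, span between the inner faces of the rails, front faces flush with the rails. The lowest rung's underside is at z = 164 mm and rungs are spaced 313 mm apart (underside to underside).

B is an open bookshelf. Two side panels, each 32 mm thick, 342 mm deep and 833 mm tall, stand 819 mm apart (outside-to-outside). Between them sit 3 shelves, each 30 mm thick and 342 mm deep, spanning the full gap between the sides. The bottom shelf rests on the floor (its underside at z = 0) and the clear gap between one shelf's top and the next shelf's underside is 319 mm.

The bookshelf is against the ladder's +x side, with their −y faces flush.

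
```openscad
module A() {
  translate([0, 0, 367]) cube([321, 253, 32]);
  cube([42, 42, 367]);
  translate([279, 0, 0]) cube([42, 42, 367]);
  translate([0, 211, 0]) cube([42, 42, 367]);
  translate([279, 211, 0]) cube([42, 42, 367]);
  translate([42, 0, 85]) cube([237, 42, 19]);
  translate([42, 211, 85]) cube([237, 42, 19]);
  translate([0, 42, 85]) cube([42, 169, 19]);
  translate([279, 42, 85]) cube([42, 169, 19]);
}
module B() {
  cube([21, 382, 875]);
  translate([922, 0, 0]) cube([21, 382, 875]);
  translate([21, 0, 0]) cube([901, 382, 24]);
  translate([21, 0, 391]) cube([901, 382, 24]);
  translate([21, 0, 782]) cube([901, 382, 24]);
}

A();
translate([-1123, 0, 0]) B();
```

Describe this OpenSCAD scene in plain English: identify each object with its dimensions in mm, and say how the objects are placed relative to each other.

A is a four-legged stool. The seat is 321×253 mm, 32 mm thick, top at z = 399 mm. It stands on four square legs, each 42×42 mm in cross-section, from z = 0 to the seat underside, each flush with a corner of the seat. Four stretchers, 42 mm wide and 19 mm tall, connect adjacent legs with their undersides at z = 85 mm, each running between the inner faces of the legs it joins and aligned with the legs' outer faces on the other axis.

B is a bookshelf 943 mm wide overall, 382 mm deep and 875 mm tall. The two sides are 21 mm thick vertical panels. 3 horizontal shelves of 24 mm thickness span between the inner faces of the sides; the lowest shelf sits on the floor and shelves are stacked with a clear vertical gap of 367 mm between each pair.

The bookshelf is on the floor beside the stool on its −x side.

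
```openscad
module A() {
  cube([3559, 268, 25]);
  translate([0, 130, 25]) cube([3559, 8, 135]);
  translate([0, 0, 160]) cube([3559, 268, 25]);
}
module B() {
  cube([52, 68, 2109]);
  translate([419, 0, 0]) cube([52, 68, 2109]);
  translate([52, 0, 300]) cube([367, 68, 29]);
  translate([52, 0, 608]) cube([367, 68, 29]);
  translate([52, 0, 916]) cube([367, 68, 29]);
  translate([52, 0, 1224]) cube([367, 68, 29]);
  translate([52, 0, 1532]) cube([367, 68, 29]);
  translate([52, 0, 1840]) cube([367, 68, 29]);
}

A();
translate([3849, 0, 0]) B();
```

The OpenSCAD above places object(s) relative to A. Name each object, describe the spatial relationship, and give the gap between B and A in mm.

The ladder's nearest face is 290 mm from the I-beam's +x face.

A is an I-beam. B is a ladder. The ladder is on the floor beside the I-beam on its +x side. The gap between the ladder and the I-beam is 290 mm.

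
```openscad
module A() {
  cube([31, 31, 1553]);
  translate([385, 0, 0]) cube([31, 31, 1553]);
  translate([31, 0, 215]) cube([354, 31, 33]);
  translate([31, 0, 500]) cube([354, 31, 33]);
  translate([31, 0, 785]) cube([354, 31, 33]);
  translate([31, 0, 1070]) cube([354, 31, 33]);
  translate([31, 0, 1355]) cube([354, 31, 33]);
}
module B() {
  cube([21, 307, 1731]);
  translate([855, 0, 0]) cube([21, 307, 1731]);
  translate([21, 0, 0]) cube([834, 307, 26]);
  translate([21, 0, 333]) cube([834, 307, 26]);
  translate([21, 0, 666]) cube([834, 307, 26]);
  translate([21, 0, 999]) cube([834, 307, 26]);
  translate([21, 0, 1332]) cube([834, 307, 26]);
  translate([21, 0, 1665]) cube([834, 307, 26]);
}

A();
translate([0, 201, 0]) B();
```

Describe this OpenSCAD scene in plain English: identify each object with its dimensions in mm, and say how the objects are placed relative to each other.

A is a straight ladder. Two 31×31 mm vertical rails, 1553 mm tall, stand 416 mm apart (outside-to-outside) with their front faces coplanar on the −y side. 5 rungs, each 31 mm deep and 33 mm tall, span between the inner faces of the rails, front faces flush with the rails. The lowest rung's underside is at z = 215 mm and rungs are spaced 285 mm apart (underside to underside).

B is an open bookshelf. Two side panels, each 21 mm thick, 307 mm deep and 1731 mm tall, stand 876 mm apart (outside-to-outside). Between them sit 6 shelves, each 26 mm thick and 307 mm deep, spanning the full gap between the sides. The bottom shelf rests on the floor (its underside at z = 0) and the clear gap between one shelf's top and the next shelf's underside is 307 mm.

The bookshelf is on the floor beside the ladder on its +y side.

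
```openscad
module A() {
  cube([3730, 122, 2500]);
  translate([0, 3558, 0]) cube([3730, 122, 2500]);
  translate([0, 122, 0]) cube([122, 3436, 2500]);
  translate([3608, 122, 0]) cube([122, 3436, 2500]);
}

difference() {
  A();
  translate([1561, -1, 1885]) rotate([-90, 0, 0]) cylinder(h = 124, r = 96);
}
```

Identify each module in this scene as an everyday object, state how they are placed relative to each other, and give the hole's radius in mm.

A is a house frame. The house frame has a circular hole through its front wall. The hole's radius is 96 mm.

The subtracted cylinder has r = 96 mm.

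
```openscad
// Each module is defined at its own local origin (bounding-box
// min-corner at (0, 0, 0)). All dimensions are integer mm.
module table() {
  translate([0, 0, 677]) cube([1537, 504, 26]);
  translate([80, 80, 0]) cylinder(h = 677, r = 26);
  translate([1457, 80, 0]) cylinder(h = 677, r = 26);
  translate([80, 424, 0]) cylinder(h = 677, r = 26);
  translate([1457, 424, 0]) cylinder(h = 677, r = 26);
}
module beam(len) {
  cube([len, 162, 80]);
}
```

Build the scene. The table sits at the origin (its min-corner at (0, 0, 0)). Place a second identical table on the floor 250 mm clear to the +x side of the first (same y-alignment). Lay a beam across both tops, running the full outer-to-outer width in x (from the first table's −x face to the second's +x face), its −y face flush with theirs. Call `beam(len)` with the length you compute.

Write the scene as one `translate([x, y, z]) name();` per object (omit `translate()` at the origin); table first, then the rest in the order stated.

table();
translate([1787, 0, 0]) table();
translate([0, 0, 703]) beam(3324);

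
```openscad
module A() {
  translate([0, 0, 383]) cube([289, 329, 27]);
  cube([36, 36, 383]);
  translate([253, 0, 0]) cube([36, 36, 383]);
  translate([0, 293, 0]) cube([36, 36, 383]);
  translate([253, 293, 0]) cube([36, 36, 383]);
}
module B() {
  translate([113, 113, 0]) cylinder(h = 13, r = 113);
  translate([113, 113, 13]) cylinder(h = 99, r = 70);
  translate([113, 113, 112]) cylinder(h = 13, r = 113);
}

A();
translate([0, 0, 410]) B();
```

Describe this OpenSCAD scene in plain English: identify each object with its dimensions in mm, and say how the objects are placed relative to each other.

A is a four-legged stool. The seat is a 289×329×27 mm slab whose top surface is at z = 410 mm; four square legs, each 36×36 mm in cross-section, run from the floor (z = 0) to the underside of the seat, each flush with a corner of the seat.

B is a spool: two coaxial disc flanges of radius 113 mm and thickness 13 mm, joined by a core cylinder of radius 70 mm and height 99 mm. The lower flange rests on z = 0 and the three cylinders share a vertical axis.

The spool is on top of the stool.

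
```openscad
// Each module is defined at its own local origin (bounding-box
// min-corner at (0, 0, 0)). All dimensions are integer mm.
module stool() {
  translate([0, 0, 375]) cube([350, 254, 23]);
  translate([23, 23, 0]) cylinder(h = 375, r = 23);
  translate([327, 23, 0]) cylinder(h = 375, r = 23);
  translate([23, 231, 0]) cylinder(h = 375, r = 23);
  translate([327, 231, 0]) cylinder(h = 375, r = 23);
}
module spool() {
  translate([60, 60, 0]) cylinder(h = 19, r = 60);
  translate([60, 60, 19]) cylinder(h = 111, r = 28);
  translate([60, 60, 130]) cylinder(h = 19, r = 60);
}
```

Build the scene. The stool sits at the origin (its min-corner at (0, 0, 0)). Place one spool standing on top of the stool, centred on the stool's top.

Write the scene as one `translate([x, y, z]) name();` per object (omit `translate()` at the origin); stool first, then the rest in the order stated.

stool();
translate([115, 67, 398]) spool();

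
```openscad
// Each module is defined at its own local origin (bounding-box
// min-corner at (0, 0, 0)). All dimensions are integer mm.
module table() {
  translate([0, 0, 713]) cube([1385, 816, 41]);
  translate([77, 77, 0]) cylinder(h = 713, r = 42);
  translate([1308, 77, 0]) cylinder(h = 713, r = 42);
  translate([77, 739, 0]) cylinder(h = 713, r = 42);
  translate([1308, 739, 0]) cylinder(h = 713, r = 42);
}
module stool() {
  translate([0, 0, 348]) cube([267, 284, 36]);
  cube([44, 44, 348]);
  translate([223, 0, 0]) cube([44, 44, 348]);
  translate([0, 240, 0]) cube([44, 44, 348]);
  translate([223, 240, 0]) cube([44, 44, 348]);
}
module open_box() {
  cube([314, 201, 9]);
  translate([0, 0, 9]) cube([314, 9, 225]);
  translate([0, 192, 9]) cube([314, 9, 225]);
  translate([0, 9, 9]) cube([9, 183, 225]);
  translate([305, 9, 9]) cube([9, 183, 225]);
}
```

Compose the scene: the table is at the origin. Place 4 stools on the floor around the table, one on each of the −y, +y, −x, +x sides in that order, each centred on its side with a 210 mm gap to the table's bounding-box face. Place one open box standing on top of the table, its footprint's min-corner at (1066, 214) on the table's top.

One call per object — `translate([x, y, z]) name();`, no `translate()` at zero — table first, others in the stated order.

table();
translate([559, -494, 0]) stool();
translate([559, 1026, 0]) stool();
translate([-477, 266, 0]) stool();
translate([1595, 266, 0]) stool();
translate([1066, 214, 754]) open_box();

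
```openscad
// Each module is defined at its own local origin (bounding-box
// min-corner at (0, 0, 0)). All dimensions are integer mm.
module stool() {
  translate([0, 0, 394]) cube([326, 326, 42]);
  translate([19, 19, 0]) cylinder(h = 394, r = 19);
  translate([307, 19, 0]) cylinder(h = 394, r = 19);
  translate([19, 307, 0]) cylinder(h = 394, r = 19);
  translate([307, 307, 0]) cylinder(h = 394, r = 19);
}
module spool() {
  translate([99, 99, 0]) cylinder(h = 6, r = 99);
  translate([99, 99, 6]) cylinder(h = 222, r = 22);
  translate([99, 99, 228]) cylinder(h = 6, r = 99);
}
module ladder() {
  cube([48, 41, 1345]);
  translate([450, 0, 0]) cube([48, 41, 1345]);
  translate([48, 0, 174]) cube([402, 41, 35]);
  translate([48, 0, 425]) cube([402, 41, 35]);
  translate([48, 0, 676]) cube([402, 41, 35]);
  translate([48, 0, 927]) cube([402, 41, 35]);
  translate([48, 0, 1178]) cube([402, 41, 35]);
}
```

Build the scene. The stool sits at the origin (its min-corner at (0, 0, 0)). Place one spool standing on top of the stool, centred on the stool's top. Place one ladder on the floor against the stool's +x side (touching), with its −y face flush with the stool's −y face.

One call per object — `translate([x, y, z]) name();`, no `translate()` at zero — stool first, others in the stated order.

stool();
translate([64, 64, 436]) spool();
translate([326, 0, 0]) ladder();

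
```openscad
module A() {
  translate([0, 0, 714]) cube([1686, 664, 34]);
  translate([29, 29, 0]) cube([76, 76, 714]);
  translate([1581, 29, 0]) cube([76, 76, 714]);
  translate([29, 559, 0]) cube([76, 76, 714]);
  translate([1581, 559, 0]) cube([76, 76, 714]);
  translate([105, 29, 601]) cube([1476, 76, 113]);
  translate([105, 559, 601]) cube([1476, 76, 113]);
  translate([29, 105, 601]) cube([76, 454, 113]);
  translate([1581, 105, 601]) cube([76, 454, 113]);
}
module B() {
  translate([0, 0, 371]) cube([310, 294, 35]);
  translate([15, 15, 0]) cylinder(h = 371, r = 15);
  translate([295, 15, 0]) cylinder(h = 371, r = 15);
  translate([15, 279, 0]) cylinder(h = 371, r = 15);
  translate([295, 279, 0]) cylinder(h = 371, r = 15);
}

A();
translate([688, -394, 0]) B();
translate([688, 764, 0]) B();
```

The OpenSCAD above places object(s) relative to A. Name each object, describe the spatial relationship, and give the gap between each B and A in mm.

A is a table. B is a stool. Two stools sit around the table at the −y, +y sides. The gap between each stool and the table is 100 mm.

Each stool's nearest face is 100 mm from the table's bounding box.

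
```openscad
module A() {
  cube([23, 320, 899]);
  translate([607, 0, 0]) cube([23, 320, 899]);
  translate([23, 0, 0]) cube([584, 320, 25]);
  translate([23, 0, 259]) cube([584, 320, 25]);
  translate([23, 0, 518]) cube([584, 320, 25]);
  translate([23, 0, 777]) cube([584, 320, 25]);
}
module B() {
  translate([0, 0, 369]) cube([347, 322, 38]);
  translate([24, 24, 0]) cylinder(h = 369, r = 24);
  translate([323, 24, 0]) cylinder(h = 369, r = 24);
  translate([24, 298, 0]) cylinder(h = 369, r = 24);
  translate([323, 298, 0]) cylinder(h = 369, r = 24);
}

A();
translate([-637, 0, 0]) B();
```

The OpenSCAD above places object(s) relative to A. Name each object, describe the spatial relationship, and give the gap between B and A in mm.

The stool's nearest face is 290 mm from the bookshelf's −x face.

A is a bookshelf. B is a stool. The stool is on the floor beside the bookshelf on its −x side. The gap between the stool and the bookshelf is 290 mm.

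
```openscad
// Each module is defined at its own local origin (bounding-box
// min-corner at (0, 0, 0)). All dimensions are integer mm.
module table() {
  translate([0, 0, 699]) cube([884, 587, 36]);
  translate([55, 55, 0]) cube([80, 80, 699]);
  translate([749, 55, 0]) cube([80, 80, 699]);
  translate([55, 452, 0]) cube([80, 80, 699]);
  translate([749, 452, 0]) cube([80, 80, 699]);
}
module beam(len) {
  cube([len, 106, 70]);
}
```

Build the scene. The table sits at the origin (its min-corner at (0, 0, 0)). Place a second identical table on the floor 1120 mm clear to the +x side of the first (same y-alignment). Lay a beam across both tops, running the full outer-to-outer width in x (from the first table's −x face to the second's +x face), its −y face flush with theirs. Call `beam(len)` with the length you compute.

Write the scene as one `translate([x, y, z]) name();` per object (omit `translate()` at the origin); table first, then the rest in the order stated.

table();
translate([2004, 0, 0]) table();
translate([0, 0, 735]) beam(2888);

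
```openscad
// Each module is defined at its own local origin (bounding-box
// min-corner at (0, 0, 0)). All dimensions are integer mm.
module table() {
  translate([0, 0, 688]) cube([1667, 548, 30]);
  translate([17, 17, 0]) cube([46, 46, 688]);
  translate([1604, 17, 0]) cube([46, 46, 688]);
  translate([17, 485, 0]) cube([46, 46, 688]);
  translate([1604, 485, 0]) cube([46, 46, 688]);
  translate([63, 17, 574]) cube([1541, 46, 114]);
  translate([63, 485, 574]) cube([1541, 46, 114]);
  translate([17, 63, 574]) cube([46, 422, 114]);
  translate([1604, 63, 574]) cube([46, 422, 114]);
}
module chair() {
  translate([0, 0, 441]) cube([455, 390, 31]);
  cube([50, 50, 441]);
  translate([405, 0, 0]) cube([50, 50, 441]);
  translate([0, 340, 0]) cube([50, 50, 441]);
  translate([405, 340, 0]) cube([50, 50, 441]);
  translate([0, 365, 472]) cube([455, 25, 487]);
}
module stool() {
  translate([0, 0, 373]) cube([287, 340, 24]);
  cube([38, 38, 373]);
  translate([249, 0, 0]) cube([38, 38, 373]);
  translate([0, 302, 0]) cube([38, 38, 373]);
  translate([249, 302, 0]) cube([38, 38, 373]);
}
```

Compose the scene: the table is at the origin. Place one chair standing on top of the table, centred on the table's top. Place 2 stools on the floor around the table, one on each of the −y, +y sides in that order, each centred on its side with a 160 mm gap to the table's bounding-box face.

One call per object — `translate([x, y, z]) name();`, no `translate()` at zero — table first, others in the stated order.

table();
translate([606, 79, 718]) chair();
translate([690, -500, 0]) stool();
translate([690, 708, 0]) stool();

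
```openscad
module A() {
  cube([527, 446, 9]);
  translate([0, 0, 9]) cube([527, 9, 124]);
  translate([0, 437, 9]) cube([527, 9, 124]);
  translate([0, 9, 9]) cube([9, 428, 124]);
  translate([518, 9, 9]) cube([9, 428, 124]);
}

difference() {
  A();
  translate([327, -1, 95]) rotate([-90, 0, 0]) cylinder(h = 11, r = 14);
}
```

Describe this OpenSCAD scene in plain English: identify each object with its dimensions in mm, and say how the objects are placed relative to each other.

A is an open-topped rectangular box: outside dimensions 527×446×133 mm, with a uniform wall and base thickness of 9 mm. The base is a full 527×446 slab on the floor; four walls sit on top of the base. The front and back walls (the −y and +y sides) span the full width; the two side walls fit between them.

The open box has a circular hole of radius 14 mm through its front wall, centred at (x = 327, z = 95).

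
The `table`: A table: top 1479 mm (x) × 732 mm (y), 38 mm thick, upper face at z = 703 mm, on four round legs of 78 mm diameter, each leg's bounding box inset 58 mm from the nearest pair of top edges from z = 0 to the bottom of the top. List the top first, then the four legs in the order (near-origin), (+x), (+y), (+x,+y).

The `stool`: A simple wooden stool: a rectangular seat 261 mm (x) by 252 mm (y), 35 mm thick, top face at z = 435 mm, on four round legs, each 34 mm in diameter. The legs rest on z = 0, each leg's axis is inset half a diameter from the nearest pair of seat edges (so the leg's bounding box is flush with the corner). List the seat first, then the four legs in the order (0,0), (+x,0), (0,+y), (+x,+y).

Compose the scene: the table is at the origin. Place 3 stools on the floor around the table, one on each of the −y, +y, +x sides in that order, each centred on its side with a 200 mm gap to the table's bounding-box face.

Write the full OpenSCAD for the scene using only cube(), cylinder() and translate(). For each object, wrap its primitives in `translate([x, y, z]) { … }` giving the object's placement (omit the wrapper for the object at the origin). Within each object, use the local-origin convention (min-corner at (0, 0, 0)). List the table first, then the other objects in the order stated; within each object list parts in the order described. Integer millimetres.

translate([0, 0, 665]) cube([1479, 732, 38]);
translate([97, 97, 0]) cylinder(h = 665, r = 39);
translate([1382, 97, 0]) cylinder(h = 665, r = 39);
translate([97, 635, 0]) cylinder(h = 665, r = 39);
translate([1382, 635, 0]) cylinder(h = 665, r = 39);
translate([609, -452, 0]) {
  translate([0, 0, 400]) cube([261, 252, 35]);
  translate([17, 17, 0]) cylinder(h = 400, r = 17);
  translate([244, 17, 0]) cylinder(h = 400, r = 17);
  translate([17, 235, 0]) cylinder(h = 400, r = 17);
  translate([244, 235, 0]) cylinder(h = 400, r = 17);
}
translate([609, 932, 0]) {
  translate([0, 0, 400]) cube([261, 252, 35]);
  translate([17, 17, 0]) cylinder(h = 400, r = 17);
  translate([244, 17, 0]) cylinder(h = 400, r = 17);
  translate([17, 235, 0]) cylinder(h = 400, r = 17);
  translate([244, 235, 0]) cylinder(h = 400, r = 17);
}
translate([1679, 240, 0]) {
  translate([0, 0, 400]) cube([261, 252, 35]);
  translate([17, 17, 0]) cylinder(h = 400, r = 17);
  translate([244, 17, 0]) cylinder(h = 400, r = 17);
  translate([17, 235, 0]) cylinder(h = 400, r = 17);
  translate([244, 235, 0]) cylinder(h = 400, r = 17);
}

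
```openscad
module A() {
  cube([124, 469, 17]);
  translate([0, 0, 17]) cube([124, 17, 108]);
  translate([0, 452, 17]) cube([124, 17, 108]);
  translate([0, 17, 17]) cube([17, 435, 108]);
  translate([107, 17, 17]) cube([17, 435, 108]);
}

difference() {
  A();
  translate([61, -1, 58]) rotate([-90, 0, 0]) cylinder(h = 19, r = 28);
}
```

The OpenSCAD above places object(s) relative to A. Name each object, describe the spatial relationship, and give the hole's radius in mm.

The subtracted cylinder has r = 28 mm.

A is an open box. The open box has a circular hole through its front wall. The hole's radius is 28 mm.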